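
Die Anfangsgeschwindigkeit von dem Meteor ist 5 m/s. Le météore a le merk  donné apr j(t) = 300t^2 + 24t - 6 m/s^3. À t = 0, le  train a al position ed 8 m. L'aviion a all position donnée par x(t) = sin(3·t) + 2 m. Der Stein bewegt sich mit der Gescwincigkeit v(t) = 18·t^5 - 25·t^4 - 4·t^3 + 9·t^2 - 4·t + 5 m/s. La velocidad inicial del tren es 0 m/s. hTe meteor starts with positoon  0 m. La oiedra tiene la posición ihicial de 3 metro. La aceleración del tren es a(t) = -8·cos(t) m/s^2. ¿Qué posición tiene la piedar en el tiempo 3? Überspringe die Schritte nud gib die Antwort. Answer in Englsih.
At t = 3, x = 972.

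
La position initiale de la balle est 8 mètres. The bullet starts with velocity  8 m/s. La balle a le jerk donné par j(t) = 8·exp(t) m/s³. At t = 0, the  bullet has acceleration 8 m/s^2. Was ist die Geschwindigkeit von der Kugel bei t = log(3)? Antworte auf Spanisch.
Partiendo de la sacudida j(t) = 8·exp(t), tomamos 2 antiderivadas. Integrando la sacudida y usando la condición inicial a(0) = 8, obtenemos a(t) = 8·exp(t). La antiderivada de la aceleración, con v(0) = 8, da la velocidad: v(t) = 8·exp(t). Usando v(t) = 8·exp(t) y sustituyendo t = log(3), encontramos v = 24.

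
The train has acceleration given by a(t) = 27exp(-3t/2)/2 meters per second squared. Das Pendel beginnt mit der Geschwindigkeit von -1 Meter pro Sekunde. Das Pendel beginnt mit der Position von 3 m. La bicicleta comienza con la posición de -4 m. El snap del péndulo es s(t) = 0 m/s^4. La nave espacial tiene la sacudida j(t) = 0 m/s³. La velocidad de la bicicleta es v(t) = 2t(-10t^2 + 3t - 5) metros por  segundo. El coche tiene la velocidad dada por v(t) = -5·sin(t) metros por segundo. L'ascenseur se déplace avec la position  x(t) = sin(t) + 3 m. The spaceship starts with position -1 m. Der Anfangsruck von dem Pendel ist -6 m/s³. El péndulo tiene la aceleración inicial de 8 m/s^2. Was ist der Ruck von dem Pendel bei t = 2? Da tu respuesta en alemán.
Ausgehend von dem Snap s(t) = 0, nehmen wir 1 Stammfunktion. Das Integral von dem Snap, mit j(0) = -6, ergibt den Ruck: j(t) = -6. Mit j(t) = -6 und Einsetzen von t = 2, finden wir j = -6.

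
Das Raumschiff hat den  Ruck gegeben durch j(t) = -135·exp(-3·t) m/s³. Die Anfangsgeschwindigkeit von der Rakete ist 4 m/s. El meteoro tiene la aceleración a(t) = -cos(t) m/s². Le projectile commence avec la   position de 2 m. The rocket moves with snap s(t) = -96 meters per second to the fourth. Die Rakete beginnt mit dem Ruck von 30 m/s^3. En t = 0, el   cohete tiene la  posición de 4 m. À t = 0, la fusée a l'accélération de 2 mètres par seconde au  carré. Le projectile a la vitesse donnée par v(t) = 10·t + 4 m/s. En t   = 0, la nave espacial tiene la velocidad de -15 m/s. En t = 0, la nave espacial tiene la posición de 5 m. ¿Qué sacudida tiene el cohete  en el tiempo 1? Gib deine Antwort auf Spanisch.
Debemos encontrar la integral de nuestra ecuación del snap s(t) = -96 1 vez. Integrando el snap y usando la condición inicial j(0) = 30, obtenemos j(t) = 30 - 96·t. De la ecuación de la sacudida j(t) = 30 - 96·t, sustituimos t = 1 para obtener j = -66.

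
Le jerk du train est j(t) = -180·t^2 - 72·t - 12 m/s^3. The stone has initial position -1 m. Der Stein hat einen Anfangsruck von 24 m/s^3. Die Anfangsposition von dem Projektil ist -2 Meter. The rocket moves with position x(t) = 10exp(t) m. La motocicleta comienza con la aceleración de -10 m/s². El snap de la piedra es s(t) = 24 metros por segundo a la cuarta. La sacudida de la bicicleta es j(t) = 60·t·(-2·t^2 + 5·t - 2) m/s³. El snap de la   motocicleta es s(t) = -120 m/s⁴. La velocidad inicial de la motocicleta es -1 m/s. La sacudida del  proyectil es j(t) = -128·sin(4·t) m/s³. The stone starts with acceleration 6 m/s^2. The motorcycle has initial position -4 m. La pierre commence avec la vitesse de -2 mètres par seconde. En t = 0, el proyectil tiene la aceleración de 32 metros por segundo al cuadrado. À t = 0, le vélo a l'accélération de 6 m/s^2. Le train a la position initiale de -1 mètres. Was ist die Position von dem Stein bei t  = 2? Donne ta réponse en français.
Nous devons trouver la primitive de notre équation du snap s(t) = 24 4 fois. L'intégrale du snap est le jerk. En utilisant j(0) = 24, nous obtenons j(t) = 24·t + 24. En prenant ∫j(t)dt et en appliquant a(0) = 6, nous trouvons a(t) = 12·t^2 + 24·t + 6. La primitive de l'accélération est la vitesse. En utilisant v(0) = -2, nous obtenons v(t) = 4·t^3 + 12·t^2 + 6·t - 2. En intégrant la vitesse et en utilisant la condition initiale x(0) = -1, nous obtenons x(t) = t^4 + 4·t^3 + 3·t^2 - 2·t - 1. Nous avons la position x(t) = t^4 + 4·t^3 + 3·t^2 - 2·t - 1. En substituant t = 2: x(2) = 55.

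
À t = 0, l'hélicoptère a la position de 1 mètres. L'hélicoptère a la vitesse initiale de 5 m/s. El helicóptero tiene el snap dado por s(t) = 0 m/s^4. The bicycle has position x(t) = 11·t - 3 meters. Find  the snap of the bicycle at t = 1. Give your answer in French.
Nous devons dériver notre équation de la position x(t) = 11·t - 3 4 fois. La dérivée de la position donne la vitesse: v(t) = 11. En dérivant la vitesse, nous obtenons l'accélération: a(t) = 0. En dérivant l'accélération, nous obtenons le jerk: j(t) = 0. La dérivée du jerk donne le snap: s(t) = 0. Nous avons le snap s(t) = 0. En substituant t = 1: s(1) = 0.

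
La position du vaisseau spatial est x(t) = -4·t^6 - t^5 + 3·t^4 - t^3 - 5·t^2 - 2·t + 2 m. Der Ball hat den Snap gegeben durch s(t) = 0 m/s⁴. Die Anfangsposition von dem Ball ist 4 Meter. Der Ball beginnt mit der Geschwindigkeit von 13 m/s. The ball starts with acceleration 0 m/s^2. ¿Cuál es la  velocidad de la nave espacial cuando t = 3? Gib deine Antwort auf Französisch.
Pour résoudre ceci, nous devons prendre 1 dérivée de notre équation de la position x(t) = -4·t^6 - t^5 + 3·t^4 - t^3 - 5·t^2 - 2·t + 2. En dérivant la position, nous obtenons la vitesse: v(t) = -24·t^5 - 5·t^4 + 12·t^3 - 3·t^2 - 10·t - 2. Nous avons la vitesse v(t) = -24·t^5 - 5·t^4 + 12·t^3 - 3·t^2 - 10·t - 2. En substituant t = 3: v(3) = -5972.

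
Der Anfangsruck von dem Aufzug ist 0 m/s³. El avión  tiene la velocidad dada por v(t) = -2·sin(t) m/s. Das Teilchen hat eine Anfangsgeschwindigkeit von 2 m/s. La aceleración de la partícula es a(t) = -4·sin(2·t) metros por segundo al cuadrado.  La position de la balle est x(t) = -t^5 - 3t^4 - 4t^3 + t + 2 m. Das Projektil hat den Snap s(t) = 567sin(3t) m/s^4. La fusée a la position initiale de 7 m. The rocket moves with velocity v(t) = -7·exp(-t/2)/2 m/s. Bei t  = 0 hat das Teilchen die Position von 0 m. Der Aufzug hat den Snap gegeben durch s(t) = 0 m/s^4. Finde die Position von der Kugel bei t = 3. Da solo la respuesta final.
Bei t = 3, x = -589.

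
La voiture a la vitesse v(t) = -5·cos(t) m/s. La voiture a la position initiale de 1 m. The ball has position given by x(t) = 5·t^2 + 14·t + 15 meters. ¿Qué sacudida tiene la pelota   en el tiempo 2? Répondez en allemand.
Wir müssen unsere Gleichung für die Position x(t) = 5·t^2 + 14·t + 15 3-mal ableiten. Durch Ableiten von der Position erhalten wir die Geschwindigkeit: v(t) = 10·t + 14. Durch Ableiten von der Geschwindigkeit erhalten wir die Beschleunigung: a(t) = 10. Mit d/dt von a(t) finden wir j(t) = 0. Wir haben den Ruck j(t) = 0. Durch Einsetzen von t = 2: j(2) = 0.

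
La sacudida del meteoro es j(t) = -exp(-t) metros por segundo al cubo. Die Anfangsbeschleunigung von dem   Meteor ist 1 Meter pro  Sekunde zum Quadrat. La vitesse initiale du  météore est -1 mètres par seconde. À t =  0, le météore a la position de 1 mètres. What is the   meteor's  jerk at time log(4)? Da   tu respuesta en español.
Usando j(t) = -exp(-t) y sustituyendo t = log(4), encontramos j = -1/4.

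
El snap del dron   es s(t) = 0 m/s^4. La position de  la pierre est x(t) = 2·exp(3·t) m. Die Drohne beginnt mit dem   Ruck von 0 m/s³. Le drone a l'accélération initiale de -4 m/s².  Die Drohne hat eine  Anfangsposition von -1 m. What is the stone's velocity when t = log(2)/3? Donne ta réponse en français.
Pour résoudre ceci, nous devons prendre 1 dérivée de notre équation de la position x(t) = 2·exp(3·t). En prenant d/dt de x(t), nous trouvons v(t) = 6·exp(3·t). De l'équation de la vitesse v(t) = 6·exp(3·t), nous substituons t = log(2)/3 pour obtenir v = 12.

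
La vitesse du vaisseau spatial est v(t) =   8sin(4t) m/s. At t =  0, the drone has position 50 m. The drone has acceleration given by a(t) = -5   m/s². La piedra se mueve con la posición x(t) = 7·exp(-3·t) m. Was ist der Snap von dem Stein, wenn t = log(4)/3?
Um dies zu lösen, müssen wir 4 Ableitungen unserer Gleichung für die Position x(t) = 7·exp(-3·t) nehmen. Mit d/dt von x(t) finden wir v(t) = -21·exp(-3·t). Durch Ableiten von der Geschwindigkeit erhalten wir die Beschleunigung: a(t) = 63·exp(-3·t). Mit d/dt von a(t) finden wir j(t) = -189·exp(-3·t). Die Ableitung von dem Ruck ergibt den Snap: s(t) = 567·exp(-3·t). Aus der Gleichung für den Snap s(t) = 567·exp(-3·t), setzen wir t = log(4)/3 ein und erhalten s = 567/4.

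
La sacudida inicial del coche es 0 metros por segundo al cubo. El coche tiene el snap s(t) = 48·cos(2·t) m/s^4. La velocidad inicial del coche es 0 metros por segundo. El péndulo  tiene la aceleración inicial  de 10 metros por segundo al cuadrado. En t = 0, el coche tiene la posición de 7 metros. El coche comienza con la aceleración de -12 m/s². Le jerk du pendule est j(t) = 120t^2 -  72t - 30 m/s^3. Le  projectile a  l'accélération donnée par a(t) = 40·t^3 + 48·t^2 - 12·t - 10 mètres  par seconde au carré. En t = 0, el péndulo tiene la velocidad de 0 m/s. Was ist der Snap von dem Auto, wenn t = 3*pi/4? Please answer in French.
De l'équation du snap s(t) = 48·cos(2·t), nous substituons t = 3*pi/4 pour obtenir s = 0.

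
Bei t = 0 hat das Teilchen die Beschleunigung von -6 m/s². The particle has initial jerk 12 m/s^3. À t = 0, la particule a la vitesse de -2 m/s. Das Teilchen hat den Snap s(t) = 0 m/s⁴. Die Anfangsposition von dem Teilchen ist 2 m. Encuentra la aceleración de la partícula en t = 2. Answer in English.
Starting from snap s(t) = 0, we take 2 integrals. The antiderivative of snap, with j(0) = 12, gives jerk: j(t) = 12. The antiderivative of jerk, with a(0) = -6, gives acceleration: a(t) = 12·t - 6. We have acceleration a(t) = 12·t - 6. Substituting t = 2: a(2) = 18.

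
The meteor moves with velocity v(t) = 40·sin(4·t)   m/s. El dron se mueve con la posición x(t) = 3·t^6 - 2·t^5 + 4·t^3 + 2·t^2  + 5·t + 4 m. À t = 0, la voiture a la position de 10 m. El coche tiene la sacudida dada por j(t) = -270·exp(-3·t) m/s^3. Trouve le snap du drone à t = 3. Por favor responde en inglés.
Starting from position x(t) = 3·t^6 - 2·t^5 + 4·t^3 + 2·t^2 + 5·t + 4, we take 4 derivatives. Differentiating position, we get velocity: v(t) = 18·t^5 - 10·t^4 + 12·t^2 + 4·t + 5. Differentiating velocity, we get acceleration: a(t) = 90·t^4 - 40·t^3 + 24·t + 4. Taking d/dt of a(t), we find j(t) = 360·t^3 - 120·t^2 + 24. Differentiating jerk, we get snap: s(t) = 1080·t^2 - 240·t. Using s(t) = 1080·t^2 - 240·t and substituting t = 3, we find s = 9000.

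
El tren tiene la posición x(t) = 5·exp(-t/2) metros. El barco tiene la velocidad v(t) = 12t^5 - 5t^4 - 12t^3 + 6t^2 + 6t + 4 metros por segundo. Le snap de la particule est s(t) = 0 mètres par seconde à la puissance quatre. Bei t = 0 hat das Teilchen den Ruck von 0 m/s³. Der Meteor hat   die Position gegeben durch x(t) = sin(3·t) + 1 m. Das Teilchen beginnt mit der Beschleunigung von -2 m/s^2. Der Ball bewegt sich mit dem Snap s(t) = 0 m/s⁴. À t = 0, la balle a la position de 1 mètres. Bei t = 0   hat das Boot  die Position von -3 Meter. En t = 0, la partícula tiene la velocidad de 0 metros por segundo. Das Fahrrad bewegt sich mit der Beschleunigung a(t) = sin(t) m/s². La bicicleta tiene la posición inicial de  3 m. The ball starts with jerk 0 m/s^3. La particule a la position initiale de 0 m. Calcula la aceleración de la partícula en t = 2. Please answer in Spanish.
Debemos encontrar la integral de nuestra ecuación del snap s(t) = 0 2 veces. Tomando ∫s(t)dt y aplicando j(0) = 0, encontramos j(t) = 0. La antiderivada de la sacudida es la aceleración. Usando a(0) = -2, obtenemos a(t) = -2. Usando a(t) = -2 y sustituyendo t = 2, encontramos a = -2.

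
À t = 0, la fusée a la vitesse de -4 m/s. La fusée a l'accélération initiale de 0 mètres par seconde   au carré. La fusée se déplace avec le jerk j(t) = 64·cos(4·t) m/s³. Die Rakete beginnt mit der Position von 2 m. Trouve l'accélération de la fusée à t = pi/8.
En partant du jerk j(t) = 64·cos(4·t), nous prenons 1 primitive. En intégrant le jerk et en utilisant la condition initiale a(0) = 0, nous obtenons a(t) = 16·sin(4·t). Nous avons l'accélération a(t) = 16·sin(4·t). En substituant t = pi/8: a(pi/8) = 16.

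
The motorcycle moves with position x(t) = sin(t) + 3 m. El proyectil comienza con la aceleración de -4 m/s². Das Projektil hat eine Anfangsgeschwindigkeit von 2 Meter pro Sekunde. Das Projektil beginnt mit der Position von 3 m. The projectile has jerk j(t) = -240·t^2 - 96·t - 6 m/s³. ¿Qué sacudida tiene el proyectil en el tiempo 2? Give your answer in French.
En utilisant j(t) = -240·t^2 - 96·t - 6 et en substituant t = 2, nous trouvons j = -1158.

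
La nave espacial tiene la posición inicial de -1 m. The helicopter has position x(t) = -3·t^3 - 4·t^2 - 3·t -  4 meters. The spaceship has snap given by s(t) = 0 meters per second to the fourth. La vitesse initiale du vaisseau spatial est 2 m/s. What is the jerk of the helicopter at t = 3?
We must differentiate our position equation x(t) = -3·t^3 - 4·t^2 - 3·t - 4 3 times. The derivative of position gives velocity: v(t) = -9·t^2 - 8·t - 3. The derivative of velocity gives acceleration: a(t) = -18·t - 8. Differentiating acceleration, we get jerk: j(t) = -18. From the given jerk equation j(t) = -18, we substitute t = 3 to get j = -18.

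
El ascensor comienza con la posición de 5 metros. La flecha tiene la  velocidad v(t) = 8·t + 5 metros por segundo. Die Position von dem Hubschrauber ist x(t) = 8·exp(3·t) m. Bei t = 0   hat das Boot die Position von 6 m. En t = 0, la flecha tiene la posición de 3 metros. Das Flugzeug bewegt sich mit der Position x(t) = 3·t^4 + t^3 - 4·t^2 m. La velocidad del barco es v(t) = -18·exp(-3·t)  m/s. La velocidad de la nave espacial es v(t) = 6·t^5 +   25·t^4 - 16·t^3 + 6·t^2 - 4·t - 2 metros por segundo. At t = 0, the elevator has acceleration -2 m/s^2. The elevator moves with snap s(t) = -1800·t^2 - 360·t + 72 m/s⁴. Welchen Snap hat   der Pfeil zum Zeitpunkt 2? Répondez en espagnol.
Para resolver esto, necesitamos tomar 3 derivadas de nuestra ecuación de la velocidad v(t) = 8·t + 5. Tomando d/dt de v(t), encontramos a(t) = 8. Derivando la aceleración, obtenemos la sacudida: j(t) = 0. Derivando la sacudida, obtenemos el snap: s(t) = 0. Tenemos el snap s(t) = 0. Sustituyendo t = 2: s(2) = 0.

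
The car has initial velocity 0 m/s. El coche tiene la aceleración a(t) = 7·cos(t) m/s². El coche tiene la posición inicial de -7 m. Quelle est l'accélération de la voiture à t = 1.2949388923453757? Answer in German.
Aus der Gleichung für die Beschleunigung a(t) = 7·cos(t), setzen wir t = 1.2949388923453757 ein und erhalten a = 1.90660437488304.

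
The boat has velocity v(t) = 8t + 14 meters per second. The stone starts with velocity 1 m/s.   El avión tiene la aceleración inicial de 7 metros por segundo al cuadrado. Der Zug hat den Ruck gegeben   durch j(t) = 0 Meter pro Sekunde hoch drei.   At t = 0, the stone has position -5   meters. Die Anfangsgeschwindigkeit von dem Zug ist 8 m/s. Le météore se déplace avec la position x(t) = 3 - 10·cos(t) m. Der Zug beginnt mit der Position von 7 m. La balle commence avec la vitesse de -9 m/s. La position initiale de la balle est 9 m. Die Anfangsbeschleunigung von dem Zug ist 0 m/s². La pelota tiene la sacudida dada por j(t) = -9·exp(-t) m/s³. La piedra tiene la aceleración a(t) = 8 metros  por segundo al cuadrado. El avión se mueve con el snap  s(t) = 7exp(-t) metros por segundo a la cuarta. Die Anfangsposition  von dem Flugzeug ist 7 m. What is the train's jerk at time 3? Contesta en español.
De la ecuación de la sacudida j(t) = 0, sustituimos t = 3 para obtener j = 0.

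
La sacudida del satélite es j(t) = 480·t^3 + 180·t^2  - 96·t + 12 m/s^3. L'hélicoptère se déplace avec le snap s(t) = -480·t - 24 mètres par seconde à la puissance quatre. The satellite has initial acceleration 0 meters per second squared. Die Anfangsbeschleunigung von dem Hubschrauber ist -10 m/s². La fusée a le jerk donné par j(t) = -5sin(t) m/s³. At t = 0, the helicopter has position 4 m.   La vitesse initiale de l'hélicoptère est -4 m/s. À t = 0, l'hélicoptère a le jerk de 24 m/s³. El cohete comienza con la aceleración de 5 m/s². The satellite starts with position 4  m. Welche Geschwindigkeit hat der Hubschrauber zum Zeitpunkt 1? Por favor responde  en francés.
Pour résoudre ceci, nous devons prendre 3 intégrales de notre équation du snap s(t) = -480·t - 24. L'intégrale du snap est le jerk. En utilisant j(0) = 24, nous obtenons j(t) = -240·t^2 - 24·t + 24. L'intégrale du jerk, avec a(0) = -10, donne l'accélération: a(t) = -80·t^3 - 12·t^2 + 24·t - 10. En prenant ∫a(t)dt et en appliquant v(0) = -4, nous trouvons v(t) = -20·t^4 - 4·t^3 + 12·t^2 - 10·t - 4. Nous avons la vitesse v(t) = -20·t^4 - 4·t^3 + 12·t^2 - 10·t - 4. En substituant t = 1: v(1) = -26.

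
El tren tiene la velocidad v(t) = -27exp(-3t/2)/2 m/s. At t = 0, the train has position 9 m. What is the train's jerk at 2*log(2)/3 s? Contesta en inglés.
We must differentiate our velocity equation v(t) = -27·exp(-3·t/2)/2 2 times. The derivative of velocity gives acceleration: a(t) = 81·exp(-3·t/2)/4. Taking d/dt of a(t), we find j(t) = -243·exp(-3·t/2)/8. From the given jerk equation j(t) = -243·exp(-3·t/2)/8, we substitute t = 2*log(2)/3 to get j = -243/16.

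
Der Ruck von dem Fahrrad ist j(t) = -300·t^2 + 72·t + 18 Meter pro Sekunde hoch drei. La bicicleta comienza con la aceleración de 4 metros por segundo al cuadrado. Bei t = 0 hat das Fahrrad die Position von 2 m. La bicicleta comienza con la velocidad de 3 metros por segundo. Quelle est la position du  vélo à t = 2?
Nous devons trouver l'intégrale de notre équation du jerk j(t) = -300·t^2 + 72·t + 18 3 fois. La primitive du jerk, avec a(0) = 4, donne l'accélération: a(t) = -100·t^3 + 36·t^2 + 18·t + 4. En prenant ∫a(t)dt et en appliquant v(0) = 3, nous trouvons v(t) = -25·t^4 + 12·t^3 + 9·t^2 + 4·t + 3. L'intégrale de la vitesse, avec x(0) = 2, donne la position: x(t) = -5·t^5 + 3·t^4 + 3·t^3 + 2·t^2 + 3·t + 2. Nous avons la position x(t) = -5·t^5 + 3·t^4 + 3·t^3 + 2·t^2 + 3·t + 2. En substituant t = 2: x(2) = -72.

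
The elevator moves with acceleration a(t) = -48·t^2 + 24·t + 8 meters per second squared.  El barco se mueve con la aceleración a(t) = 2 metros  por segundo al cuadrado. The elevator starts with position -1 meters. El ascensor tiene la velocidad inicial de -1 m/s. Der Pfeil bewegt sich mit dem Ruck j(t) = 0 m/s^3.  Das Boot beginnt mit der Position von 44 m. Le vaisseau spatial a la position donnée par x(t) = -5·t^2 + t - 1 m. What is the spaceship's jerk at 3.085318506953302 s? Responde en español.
Partiendo de la posición x(t) = -5·t^2 + t - 1, tomamos 3 derivadas. Derivando la posición, obtenemos la velocidad: v(t) = 1 - 10·t. La derivada de la velocidad da la aceleración: a(t) = -10. Derivando la aceleración, obtenemos la sacudida: j(t) = 0. Tenemos la sacudida j(t) = 0. Sustituyendo t = 3.085318506953302: j(3.085318506953302) = 0.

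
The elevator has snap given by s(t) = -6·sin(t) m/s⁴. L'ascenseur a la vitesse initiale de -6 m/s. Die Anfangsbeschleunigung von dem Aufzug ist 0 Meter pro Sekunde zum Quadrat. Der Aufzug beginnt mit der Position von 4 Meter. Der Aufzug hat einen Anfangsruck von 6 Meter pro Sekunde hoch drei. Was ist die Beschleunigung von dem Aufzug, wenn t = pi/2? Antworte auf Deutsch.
Wir müssen unsere Gleichung für den Snap s(t) = -6·sin(t) 2-mal integrieren. Das Integral von dem Snap, mit j(0) = 6, ergibt den Ruck: j(t) = 6·cos(t). Die Stammfunktion von dem Ruck, mit a(0) = 0, ergibt die Beschleunigung: a(t) = 6·sin(t). Mit a(t) = 6·sin(t) und Einsetzen von t = pi/2, finden wir a = 6.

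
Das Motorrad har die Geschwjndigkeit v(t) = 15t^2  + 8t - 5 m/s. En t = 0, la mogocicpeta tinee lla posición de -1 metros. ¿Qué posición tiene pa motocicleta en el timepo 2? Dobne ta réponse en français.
Pour résoudre ceci, nous devons prendre 1 primitive de notre équation de la vitesse v(t) = 15·t^2 + 8·t - 5. La primitive de la vitesse est la position. En utilisant x(0) = -1, nous obtenons x(t) = 5·t^3 + 4·t^2 - 5·t - 1. De l'équation de la position x(t) = 5·t^3 + 4·t^2 - 5·t - 1, nous substituons t = 2 pour obtenir x = 45.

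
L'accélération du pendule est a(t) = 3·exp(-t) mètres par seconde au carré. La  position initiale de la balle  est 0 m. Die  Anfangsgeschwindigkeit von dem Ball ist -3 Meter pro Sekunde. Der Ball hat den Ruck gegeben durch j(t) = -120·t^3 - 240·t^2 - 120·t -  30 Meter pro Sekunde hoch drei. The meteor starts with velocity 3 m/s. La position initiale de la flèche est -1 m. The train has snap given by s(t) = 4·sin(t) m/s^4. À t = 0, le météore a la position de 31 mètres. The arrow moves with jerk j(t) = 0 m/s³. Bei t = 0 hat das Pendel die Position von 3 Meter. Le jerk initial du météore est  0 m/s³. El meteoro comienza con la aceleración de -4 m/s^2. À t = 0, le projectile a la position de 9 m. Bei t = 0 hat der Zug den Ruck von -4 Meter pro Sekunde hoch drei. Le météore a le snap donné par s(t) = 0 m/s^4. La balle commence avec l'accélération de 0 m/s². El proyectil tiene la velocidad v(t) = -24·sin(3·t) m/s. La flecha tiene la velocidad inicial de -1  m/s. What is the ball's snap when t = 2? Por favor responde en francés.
Nous devons dériver notre équation du jerk j(t) = -120·t^3 - 240·t^2 - 120·t - 30 1 fois. En prenant d/dt de j(t), nous trouvons s(t) = -360·t^2 - 480·t - 120. Nous avons le snap s(t) = -360·t^2 - 480·t - 120. En substituant t = 2: s(2) = -2520.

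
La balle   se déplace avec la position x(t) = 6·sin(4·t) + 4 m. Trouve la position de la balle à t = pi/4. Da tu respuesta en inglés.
We have position x(t) = 6·sin(4·t) + 4. Substituting t = pi/4: x(pi/4) = 4.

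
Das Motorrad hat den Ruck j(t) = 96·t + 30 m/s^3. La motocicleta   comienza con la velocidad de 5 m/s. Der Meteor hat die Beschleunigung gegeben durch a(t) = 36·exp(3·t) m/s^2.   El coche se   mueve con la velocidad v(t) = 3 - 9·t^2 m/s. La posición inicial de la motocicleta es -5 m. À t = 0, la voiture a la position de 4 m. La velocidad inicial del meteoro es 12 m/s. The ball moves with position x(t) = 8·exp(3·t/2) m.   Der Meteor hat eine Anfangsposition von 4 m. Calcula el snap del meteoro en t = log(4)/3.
Partiendo de la aceleración a(t) = 36·exp(3·t), tomamos 2 derivadas. Tomando d/dt de a(t), encontramos j(t) = 108·exp(3·t). Derivando la sacudida, obtenemos el snap: s(t) = 324·exp(3·t). De la ecuación del snap s(t) = 324·exp(3·t), sustituimos t = log(4)/3 para obtener s = 1296.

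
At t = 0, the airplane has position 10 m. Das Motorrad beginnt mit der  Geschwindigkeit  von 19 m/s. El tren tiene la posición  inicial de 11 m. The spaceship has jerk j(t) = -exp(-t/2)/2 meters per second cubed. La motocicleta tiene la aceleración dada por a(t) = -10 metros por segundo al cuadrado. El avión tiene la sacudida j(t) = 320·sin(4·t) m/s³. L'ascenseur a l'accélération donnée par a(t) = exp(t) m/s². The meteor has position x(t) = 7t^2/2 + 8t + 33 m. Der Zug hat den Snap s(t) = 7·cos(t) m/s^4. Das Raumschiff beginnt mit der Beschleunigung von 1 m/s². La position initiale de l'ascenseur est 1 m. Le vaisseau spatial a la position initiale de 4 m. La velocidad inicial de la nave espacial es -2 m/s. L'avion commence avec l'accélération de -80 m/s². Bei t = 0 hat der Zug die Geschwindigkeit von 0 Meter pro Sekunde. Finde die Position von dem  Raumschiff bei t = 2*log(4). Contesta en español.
Debemos encontrar la integral de nuestra ecuación de la sacudida j(t) = -exp(-t/2)/2 3 veces. Tomando ∫j(t)dt y aplicando a(0) = 1, encontramos a(t) = exp(-t/2). La antiderivada de la aceleración, con v(0) = -2, da la velocidad: v(t) = -2·exp(-t/2). La integral de la velocidad es la posición. Usando x(0) = 4, obtenemos x(t) = 4·exp(-t/2). Usando x(t) = 4·exp(-t/2) y sustituyendo t = 2*log(4), encontramos x = 1.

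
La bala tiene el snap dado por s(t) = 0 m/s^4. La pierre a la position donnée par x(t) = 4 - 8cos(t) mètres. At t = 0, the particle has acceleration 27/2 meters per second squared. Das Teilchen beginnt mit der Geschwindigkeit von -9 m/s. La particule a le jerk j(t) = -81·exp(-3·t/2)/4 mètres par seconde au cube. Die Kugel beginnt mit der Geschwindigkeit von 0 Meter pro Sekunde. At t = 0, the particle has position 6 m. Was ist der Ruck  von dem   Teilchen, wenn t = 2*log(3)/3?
Aus der Gleichung für den Ruck j(t) = -81·exp(-3·t/2)/4, setzen wir t = 2*log(3)/3 ein und erhalten j = -27/4.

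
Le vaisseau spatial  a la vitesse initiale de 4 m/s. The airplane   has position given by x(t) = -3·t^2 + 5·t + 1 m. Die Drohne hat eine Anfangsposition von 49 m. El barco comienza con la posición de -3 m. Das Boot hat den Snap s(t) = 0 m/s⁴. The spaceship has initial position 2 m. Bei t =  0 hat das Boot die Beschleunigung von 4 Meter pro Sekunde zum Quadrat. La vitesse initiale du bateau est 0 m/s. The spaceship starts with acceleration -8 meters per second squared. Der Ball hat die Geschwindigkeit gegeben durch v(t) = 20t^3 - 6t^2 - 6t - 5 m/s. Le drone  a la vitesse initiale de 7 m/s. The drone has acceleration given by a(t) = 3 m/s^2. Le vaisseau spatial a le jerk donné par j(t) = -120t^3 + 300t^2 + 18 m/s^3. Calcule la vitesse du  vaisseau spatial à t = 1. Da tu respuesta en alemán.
Wir müssen die Stammfunktion unserer Gleichung für den Ruck j(t) = -120·t^3 + 300·t^2 + 18 2-mal finden. Durch Integration von dem Ruck und Verwendung der Anfangsbedingung a(0) = -8, erhalten wir a(t) = -30·t^4 + 100·t^3 + 18·t - 8. Mit ∫a(t)dt und Anwendung von v(0) = 4, finden wir v(t) = -6·t^5 + 25·t^4 + 9·t^2 - 8·t + 4. Aus der Gleichung für die Geschwindigkeit v(t) = -6·t^5 + 25·t^4 + 9·t^2 - 8·t + 4, setzen wir t = 1 ein und erhalten v = 24.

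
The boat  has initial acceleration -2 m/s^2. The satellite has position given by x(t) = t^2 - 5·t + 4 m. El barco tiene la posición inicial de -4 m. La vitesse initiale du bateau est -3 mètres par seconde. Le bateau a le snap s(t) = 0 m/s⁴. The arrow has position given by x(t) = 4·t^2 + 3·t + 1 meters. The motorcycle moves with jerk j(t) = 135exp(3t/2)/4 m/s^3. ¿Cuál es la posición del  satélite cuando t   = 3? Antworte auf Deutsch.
Mit x(t) = t^2 - 5·t + 4 und Einsetzen von t = 3, finden wir x = -2.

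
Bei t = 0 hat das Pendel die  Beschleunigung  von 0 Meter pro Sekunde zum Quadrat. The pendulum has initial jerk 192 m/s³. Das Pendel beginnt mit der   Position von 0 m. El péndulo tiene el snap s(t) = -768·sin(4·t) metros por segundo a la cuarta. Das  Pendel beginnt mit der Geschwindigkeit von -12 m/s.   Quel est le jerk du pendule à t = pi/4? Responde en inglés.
We need to integrate our snap equation s(t) = -768·sin(4·t) 1 time. Taking ∫s(t)dt and applying j(0) = 192, we find j(t) = 192·cos(4·t). Using j(t) = 192·cos(4·t) and substituting t = pi/4, we find j = -192.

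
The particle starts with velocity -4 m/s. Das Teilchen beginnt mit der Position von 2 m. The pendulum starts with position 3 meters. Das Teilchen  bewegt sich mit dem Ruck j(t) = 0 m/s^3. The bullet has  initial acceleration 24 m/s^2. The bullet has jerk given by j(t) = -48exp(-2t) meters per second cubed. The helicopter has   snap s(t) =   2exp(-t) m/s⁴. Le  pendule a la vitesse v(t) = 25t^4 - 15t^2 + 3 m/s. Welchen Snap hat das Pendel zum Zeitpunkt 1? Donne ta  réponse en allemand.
Um dies zu lösen, müssen wir 3 Ableitungen unserer Gleichung für die Geschwindigkeit v(t) = 25·t^4 - 15·t^2 + 3 nehmen. Mit d/dt von v(t) finden wir a(t) = 100·t^3 - 30·t. Die Ableitung von der Beschleunigung ergibt den Ruck: j(t) = 300·t^2 - 30. Die Ableitung von dem Ruck ergibt den Snap: s(t) = 600·t. Mit s(t) = 600·t und Einsetzen von t = 1, finden wir s = 600.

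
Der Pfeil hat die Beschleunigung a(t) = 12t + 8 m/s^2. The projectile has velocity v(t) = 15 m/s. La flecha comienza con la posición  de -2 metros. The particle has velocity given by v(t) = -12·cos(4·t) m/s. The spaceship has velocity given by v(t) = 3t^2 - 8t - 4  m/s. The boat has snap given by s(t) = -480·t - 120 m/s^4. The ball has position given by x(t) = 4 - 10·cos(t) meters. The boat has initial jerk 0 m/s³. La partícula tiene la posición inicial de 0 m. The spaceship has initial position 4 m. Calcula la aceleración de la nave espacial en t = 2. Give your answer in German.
Wir müssen unsere Gleichung für die Geschwindigkeit v(t) = 3·t^2 - 8·t - 4 1-mal ableiten. Durch Ableiten von der Geschwindigkeit erhalten wir die Beschleunigung: a(t) = 6·t - 8. Mit a(t) = 6·t - 8 und Einsetzen von t = 2, finden wir a = 4.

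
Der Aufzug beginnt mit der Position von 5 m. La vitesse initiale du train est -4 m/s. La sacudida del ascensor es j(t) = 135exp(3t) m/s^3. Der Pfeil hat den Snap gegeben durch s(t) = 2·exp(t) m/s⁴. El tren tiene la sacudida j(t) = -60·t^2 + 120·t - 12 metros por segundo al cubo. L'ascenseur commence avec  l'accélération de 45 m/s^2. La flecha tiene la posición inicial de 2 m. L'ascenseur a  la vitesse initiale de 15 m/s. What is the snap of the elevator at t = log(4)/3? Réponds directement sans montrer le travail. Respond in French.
La réponse est 1620.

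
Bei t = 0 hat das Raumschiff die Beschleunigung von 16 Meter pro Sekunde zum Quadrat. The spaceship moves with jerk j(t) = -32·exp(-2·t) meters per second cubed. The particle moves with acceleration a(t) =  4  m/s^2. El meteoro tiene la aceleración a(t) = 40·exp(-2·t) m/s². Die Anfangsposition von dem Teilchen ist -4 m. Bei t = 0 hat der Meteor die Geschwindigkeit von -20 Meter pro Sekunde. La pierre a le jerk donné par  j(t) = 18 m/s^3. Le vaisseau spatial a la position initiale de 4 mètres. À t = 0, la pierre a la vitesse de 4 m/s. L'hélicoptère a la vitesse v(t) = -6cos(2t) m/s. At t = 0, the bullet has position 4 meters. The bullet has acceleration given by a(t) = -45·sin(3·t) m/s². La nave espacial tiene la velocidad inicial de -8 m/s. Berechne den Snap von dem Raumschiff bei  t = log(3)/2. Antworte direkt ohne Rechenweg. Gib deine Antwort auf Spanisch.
El snap en t = log(3)/2 es s = 64/3.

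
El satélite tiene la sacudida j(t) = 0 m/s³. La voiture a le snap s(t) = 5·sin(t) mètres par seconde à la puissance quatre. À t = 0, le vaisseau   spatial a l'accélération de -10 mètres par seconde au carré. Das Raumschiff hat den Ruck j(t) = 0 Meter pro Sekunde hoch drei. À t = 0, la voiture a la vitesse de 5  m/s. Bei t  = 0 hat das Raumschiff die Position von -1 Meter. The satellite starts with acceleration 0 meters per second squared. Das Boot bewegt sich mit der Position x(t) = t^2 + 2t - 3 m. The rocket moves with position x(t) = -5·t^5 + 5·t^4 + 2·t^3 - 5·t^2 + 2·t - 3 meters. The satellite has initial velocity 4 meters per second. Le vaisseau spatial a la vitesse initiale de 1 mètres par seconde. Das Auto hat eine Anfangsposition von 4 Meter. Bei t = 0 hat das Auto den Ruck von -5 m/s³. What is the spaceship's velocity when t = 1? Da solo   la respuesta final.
v(1) = -9.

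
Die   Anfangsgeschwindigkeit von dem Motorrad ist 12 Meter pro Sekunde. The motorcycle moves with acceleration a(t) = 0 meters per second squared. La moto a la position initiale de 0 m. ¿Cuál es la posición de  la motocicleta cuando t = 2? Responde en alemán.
Um dies zu lösen, müssen wir 2 Integrale unserer Gleichung für die Beschleunigung a(t) = 0 finden. Die Stammfunktion von der Beschleunigung, mit v(0) = 12, ergibt die Geschwindigkeit: v(t) = 12. Das Integral von der Geschwindigkeit, mit x(0) = 0, ergibt die Position: x(t) = 12·t. Aus der Gleichung für die Position x(t) = 12·t, setzen wir t = 2 ein und erhalten x = 24.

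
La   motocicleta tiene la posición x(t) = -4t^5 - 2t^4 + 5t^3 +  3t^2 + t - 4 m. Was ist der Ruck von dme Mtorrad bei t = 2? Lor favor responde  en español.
Para resolver esto, necesitamos tomar 3 derivadas de nuestra ecuación de la posición x(t) = -4·t^5 - 2·t^4 + 5·t^3 + 3·t^2 + t - 4. Tomando d/dt de x(t), encontramos v(t) = -20·t^4 - 8·t^3 + 15·t^2 + 6·t + 1. Tomando d/dt de v(t), encontramos a(t) = -80·t^3 - 24·t^2 + 30·t + 6. La derivada de la aceleración da la sacudida: j(t) = -240·t^2 - 48·t + 30. De la ecuación de la sacudida j(t) = -240·t^2 - 48·t + 30, sustituimos t = 2 para obtener j = -1026.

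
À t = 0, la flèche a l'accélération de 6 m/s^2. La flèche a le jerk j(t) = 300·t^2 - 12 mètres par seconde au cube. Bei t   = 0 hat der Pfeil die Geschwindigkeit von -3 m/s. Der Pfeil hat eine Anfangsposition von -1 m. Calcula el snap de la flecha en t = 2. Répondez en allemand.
Um dies zu lösen, müssen wir 1 Ableitung unserer Gleichung für den Ruck j(t) = 300·t^2 - 12 nehmen. Durch Ableiten von dem Ruck erhalten wir den Snap: s(t) = 600·t. Aus der Gleichung für den Snap s(t) = 600·t, setzen wir t = 2 ein und erhalten s = 1200.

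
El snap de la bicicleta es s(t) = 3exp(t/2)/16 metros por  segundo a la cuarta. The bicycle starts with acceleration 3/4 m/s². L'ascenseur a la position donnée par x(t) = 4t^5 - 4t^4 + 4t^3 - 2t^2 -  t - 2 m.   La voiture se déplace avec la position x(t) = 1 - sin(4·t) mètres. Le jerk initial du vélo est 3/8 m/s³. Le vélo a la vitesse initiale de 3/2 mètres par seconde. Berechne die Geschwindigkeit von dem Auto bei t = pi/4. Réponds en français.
Nous devons dériver notre équation de la position x(t) = 1 - sin(4·t) 1 fois. En prenant d/dt de x(t), nous trouvons v(t) = -4·cos(4·t). De l'équation de la vitesse v(t) = -4·cos(4·t), nous substituons t = pi/4 pour obtenir v = 4.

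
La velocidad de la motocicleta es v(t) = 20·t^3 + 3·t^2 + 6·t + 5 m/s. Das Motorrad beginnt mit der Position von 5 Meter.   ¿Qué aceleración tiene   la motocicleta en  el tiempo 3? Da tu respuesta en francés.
Pour résoudre ceci, nous devons prendre 1 dérivée de notre équation de la vitesse v(t) = 20·t^3 + 3·t^2 + 6·t + 5. En prenant d/dt de v(t), nous trouvons a(t) = 60·t^2 + 6·t + 6. En utilisant a(t) = 60·t^2 + 6·t + 6 et en substituant t = 3, nous trouvons a = 564.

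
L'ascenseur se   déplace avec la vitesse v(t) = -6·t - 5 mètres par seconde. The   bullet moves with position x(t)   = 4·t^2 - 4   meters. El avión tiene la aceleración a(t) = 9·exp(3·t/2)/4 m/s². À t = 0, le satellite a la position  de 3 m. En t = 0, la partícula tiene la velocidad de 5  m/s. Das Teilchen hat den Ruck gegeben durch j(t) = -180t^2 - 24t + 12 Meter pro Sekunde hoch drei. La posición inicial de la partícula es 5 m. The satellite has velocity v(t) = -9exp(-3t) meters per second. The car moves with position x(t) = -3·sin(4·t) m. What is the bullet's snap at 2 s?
We must differentiate our position equation x(t) = 4·t^2 - 4 4 times. The derivative of position gives velocity: v(t) = 8·t. Differentiating velocity, we get acceleration: a(t) = 8. The derivative of acceleration gives jerk: j(t) = 0. Taking d/dt of j(t), we find s(t) = 0. Using s(t) = 0 and substituting t = 2, we find s = 0.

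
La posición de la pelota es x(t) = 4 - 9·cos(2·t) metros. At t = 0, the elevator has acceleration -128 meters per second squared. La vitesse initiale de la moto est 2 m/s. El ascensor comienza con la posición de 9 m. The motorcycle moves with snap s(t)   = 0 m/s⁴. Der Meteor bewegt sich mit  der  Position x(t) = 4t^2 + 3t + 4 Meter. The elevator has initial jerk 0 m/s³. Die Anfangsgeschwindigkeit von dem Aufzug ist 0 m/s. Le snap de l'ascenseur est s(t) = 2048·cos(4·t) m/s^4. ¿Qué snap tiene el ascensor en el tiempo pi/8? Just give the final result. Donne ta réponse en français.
s(pi/8) = 0.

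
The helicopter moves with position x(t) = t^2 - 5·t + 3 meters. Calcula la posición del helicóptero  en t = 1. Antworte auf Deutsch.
Aus der Gleichung für die Position x(t) = t^2 - 5·t + 3, setzen wir t = 1 ein und erhalten x = -1.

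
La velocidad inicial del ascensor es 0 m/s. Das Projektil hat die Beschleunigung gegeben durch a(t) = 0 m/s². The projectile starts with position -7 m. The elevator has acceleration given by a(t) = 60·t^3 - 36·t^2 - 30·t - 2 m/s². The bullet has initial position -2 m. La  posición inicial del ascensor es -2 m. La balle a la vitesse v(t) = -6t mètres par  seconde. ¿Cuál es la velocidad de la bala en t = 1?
Tenemos la velocidad v(t) = -6·t. Sustituyendo t = 1: v(1) = -6.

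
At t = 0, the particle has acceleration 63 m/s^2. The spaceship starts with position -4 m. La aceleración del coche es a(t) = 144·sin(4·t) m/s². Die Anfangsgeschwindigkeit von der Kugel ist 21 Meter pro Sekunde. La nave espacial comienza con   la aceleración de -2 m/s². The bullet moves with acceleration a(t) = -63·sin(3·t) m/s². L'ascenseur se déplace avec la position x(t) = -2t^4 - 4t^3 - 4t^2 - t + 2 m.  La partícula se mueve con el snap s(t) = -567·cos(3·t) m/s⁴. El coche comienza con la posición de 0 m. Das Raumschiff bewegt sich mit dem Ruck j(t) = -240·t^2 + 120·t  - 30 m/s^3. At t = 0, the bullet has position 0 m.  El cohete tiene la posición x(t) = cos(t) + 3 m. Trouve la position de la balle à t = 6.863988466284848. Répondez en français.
Pour résoudre ceci, nous devons prendre 2 intégrales de notre équation de l'accélération a(t) = -63·sin(3·t). En intégrant l'accélération et en utilisant la condition initiale v(0) = 21, nous obtenons v(t) = 21·cos(3·t). En prenant ∫v(t)dt et en appliquant x(0) = 0, nous trouvons x(t) = 7·sin(3·t). Nous avons la position x(t) = 7·sin(3·t). En substituant t = 6.863988466284848: x(6.863988466284848) = 6.89717397643704.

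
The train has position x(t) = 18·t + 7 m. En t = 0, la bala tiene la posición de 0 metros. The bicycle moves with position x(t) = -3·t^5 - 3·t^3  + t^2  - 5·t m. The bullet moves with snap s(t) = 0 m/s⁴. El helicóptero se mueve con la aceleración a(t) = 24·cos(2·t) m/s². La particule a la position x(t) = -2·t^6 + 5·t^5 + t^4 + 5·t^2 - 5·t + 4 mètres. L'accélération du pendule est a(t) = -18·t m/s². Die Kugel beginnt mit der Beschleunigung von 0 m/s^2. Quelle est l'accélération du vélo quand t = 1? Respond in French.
Pour résoudre ceci, nous devons prendre 2 dérivées de notre équation de la position x(t) = -3·t^5 - 3·t^3 + t^2 - 5·t. En dérivant la position, nous obtenons la vitesse: v(t) = -15·t^4 - 9·t^2 + 2·t - 5. En dérivant la vitesse, nous obtenons l'accélération: a(t) = -60·t^3 - 18·t + 2. De l'équation de l'accélération a(t) = -60·t^3 - 18·t + 2, nous substituons t = 1 pour obtenir a = -76.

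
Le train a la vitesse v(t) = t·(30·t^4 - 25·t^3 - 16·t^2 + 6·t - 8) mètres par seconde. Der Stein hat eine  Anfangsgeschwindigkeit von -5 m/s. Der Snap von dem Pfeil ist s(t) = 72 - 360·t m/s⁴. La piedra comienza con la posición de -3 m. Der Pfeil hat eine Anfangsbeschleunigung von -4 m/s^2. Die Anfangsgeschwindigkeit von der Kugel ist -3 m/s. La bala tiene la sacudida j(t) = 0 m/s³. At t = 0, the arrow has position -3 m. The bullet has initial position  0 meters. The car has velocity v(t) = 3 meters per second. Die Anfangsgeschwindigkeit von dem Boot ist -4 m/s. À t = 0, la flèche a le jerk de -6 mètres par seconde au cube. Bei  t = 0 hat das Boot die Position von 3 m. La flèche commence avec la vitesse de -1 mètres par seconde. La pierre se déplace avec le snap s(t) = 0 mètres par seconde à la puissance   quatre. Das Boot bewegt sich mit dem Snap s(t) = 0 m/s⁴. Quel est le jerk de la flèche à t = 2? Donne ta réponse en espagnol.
Partiendo del snap s(t) = 72 - 360·t, tomamos 1 integral. La integral del snap, con j(0) = -6, da la sacudida: j(t) = -180·t^2 + 72·t - 6. Usando j(t) = -180·t^2 + 72·t - 6 y sustituyendo t = 2, encontramos j = -582.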